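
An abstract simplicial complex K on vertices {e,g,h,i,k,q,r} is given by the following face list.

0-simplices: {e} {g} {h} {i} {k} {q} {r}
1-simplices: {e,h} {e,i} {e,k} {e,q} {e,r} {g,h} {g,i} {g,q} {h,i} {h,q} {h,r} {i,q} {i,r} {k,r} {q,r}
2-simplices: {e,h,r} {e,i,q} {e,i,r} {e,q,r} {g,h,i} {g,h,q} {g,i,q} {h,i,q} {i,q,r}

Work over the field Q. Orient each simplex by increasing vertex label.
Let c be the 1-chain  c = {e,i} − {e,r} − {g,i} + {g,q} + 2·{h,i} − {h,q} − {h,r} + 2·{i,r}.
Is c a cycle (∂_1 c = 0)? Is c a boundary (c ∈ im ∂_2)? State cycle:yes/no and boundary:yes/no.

cycle:yes boundary:no

n_0=7 n_1=15 n_2=9  [Q]
∂1: piv[eh,ei,ek,eq,er,gh] rk=6  ker:gi,gq,hi,hq,hr,iq,ir,kr,qr
∂2: piv[ehr,eiq,eir,eqr,ghi,ghq,giq] rk=7  ker:hiq,iqr
∂1c = 0
c vs im∂2: residual ≠ 0 ⇒ not boundary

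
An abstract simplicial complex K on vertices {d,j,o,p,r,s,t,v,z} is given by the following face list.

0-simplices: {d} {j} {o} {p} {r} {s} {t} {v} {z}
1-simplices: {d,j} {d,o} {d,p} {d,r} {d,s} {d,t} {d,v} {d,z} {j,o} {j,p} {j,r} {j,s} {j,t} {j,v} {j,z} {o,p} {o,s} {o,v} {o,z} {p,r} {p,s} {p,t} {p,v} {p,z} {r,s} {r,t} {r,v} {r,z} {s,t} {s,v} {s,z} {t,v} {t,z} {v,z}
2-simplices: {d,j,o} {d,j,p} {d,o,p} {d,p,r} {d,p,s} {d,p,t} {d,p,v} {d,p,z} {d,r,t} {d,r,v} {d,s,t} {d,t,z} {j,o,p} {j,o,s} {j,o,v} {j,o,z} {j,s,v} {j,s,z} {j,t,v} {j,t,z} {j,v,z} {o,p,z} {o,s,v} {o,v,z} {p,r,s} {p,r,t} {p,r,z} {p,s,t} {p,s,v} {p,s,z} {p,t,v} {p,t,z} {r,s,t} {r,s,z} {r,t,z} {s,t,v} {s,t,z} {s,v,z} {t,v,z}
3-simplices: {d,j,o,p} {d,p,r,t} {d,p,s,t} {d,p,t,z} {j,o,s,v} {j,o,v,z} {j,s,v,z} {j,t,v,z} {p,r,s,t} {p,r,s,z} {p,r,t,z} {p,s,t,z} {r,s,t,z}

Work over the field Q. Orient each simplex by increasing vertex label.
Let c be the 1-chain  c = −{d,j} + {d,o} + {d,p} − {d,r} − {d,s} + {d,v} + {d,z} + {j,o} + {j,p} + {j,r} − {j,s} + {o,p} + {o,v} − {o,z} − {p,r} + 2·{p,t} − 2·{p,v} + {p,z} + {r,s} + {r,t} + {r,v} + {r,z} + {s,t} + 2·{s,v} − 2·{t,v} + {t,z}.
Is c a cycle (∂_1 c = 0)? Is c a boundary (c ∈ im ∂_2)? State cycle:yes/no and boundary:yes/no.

cycle:no boundary:no

n_0=9 n_1=34 n_2=39 n_3=13  [Q]
∂1: piv[dj,do,dp,dr,ds,dt,dv,dz] rk=8  ker:jo,jp,jr,js,jt,jv,jz,op,os,ov,oz,pr,ps,pt,pv,pz,rs,rt,rv,rz,st,sv,sz,tv,tz,vz
∂2: piv[djo,djp,dop,dpr,dps,dpt,dpv,dpz,drt,drv,dst,dtz,jos,jov,joz,jsv,jsz,jtv,jtz,jvz,opz,prs,prz,psv,psz] rk=25  ker:jop,osv,ovz,prt,pst,ptv,ptz,rst,rsz,rtz,stv,stz,svz,tvz
∂3: piv[djop,dprt,dpst,dptz,josv,jovz,jsvz,jtvz,prst,prsz,prtz,pstz] rk=12  ker:rstz
∂1c = −{d} − 3·{j} + {o} + 3·{p} − 5·{r} − 4·{s} + 5·{t} + {v} + 3·{z}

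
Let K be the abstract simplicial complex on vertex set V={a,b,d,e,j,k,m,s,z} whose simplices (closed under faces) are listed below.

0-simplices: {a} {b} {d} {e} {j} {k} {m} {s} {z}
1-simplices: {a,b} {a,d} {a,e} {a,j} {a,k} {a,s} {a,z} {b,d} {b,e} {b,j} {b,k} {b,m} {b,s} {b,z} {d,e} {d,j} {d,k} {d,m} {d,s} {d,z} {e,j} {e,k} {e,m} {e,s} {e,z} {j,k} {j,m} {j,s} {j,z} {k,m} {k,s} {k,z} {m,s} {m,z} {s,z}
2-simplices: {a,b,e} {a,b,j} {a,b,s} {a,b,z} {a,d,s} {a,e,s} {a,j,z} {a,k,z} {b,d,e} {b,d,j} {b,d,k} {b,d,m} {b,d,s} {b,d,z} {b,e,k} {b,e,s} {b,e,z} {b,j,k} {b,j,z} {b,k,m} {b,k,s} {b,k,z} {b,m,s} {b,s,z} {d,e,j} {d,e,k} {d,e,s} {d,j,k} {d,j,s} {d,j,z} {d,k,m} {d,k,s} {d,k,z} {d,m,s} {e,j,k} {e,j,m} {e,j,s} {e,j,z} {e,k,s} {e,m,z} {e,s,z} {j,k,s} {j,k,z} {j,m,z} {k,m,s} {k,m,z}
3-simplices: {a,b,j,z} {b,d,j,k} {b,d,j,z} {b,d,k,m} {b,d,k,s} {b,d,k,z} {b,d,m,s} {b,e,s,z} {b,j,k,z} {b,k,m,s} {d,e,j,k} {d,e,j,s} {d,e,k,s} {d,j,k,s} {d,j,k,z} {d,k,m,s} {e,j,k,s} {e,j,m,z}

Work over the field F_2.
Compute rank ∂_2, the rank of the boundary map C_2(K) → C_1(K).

n_0=9 n_1=35 n_2=46 n_3=18  [Z2]
∂1: piv[ab,ad,ae,aj,ak,as,az,bm] rk=8  ker:bd,be,bj,bk,bs,bz,de,dj,dk,dm,ds,dz,ej,ek,em,es,ez,jk,jm,js,jz,km,ks,kz,ms,mz,sz
∂2: piv[abe,abj,abs,abz,ads,aes,ajz,akz,bde,bdj,bdk,bdm,bds,bdz,bek,bez,bjk,bkm,bks,bkz,bms,bsz,dej,djs,ejm,emz,kmz] rk=27  ker:bes,bjz,dek,des,djk,djz,dkm,dks,dkz,dms,ejk,ejs,ejz,eks,esz,jks,jkz,jmz,kms
∂3: piv[abjz,bdjk,bdjz,bdkm,bdks,bdkz,bdms,besz,bjkz,bkms,dejk,dejs,deks,djks,ejmz] rk=15  ker:djkz,dkms,ejks
rk∂_2=27

rank∂_2=27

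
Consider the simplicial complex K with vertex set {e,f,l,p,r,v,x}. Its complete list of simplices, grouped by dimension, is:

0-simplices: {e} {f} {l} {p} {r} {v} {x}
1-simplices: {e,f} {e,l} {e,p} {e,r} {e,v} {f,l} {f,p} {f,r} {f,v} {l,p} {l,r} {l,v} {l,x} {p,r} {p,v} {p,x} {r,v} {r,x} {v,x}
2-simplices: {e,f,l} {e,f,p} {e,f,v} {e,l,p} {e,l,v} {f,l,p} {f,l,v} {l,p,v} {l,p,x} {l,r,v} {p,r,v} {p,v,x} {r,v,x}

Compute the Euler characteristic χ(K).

n_0=7 n_1=19 n_2=13
χ=+7−19+13=1

χ(K)=1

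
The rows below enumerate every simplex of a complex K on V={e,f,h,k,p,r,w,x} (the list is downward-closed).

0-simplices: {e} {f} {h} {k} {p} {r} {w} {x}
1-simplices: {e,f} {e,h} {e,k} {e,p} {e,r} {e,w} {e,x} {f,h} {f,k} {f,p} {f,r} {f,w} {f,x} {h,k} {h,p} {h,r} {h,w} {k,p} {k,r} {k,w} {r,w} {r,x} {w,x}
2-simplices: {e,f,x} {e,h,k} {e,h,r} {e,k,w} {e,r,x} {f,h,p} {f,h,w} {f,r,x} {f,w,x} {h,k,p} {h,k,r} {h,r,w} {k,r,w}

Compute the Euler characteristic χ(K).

n_0=8 n_1=23 n_2=13
χ=+8−23+13=-2

χ(K)=-2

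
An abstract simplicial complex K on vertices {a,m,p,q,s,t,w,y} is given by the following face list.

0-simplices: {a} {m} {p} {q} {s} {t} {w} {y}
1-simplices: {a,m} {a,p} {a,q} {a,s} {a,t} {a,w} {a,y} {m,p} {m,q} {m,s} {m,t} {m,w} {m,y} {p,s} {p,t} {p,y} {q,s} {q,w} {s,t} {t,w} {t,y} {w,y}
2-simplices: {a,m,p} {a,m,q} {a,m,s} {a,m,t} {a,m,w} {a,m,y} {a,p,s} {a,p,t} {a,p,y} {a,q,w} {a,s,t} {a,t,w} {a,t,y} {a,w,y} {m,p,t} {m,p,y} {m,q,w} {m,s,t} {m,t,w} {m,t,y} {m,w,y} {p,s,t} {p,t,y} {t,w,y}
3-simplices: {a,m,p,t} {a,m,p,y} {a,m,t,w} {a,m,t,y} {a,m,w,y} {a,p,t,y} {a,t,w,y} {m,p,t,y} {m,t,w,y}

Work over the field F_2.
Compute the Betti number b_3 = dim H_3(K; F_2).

b_3=2

n_0=8 n_1=22 n_2=24 n_3=9  [Z2]
∂1: piv[am,ap,aq,as,at,aw,ay] rk=7  ker:mp,mq,ms,mt,mw,my,ps,pt,py,qs,qw,st,tw,ty,wy
∂2: piv[amp,amq,ams,amt,amw,amy,aps,apt,apy,aqw,ast,atw,aty,awy] rk=14  ker:mpt,mpy,mqw,mst,mtw,mty,mwy,pst,pty,twy
∂3: piv[ampt,ampy,amtw,amty,amwy,apty,atwy] rk=7  ker:mpty,mtwy
b_3=(9−7)−0=2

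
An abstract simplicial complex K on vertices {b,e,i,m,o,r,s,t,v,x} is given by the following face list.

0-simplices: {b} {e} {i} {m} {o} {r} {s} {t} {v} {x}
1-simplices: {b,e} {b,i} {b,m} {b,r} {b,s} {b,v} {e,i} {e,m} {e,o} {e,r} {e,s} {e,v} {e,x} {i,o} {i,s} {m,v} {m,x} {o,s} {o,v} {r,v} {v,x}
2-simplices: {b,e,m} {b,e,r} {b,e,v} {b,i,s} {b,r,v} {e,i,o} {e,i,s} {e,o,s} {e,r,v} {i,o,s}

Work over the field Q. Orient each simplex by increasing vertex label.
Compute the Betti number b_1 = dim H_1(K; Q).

n_0=10 n_1=21 n_2=10  [Q]
∂1: piv[be,bi,bm,br,bs,bv,eo,ex] rk=8  ker:ei,em,er,es,ev,io,is,mv,mx,os,ov,rv,vx
∂2: piv[bem,ber,bev,bis,brv,eio,eis,eos] rk=8  ker:erv,ios
b_1=(21−8)−8=5

b_1=5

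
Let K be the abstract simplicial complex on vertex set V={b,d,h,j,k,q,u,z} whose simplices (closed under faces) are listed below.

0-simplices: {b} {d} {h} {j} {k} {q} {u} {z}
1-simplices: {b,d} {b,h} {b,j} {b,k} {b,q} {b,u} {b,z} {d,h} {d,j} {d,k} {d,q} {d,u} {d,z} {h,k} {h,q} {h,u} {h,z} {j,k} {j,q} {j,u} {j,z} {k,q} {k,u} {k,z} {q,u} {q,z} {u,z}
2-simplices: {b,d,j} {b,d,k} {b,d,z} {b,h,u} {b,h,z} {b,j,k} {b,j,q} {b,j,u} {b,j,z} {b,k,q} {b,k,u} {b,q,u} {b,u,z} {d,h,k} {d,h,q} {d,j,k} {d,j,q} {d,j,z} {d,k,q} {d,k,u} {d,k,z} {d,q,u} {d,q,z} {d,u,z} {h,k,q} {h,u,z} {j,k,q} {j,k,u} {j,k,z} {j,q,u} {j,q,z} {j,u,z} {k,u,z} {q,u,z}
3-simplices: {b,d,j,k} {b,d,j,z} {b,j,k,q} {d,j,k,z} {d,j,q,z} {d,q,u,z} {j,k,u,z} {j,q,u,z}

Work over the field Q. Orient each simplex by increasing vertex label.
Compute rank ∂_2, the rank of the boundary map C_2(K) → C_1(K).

n_0=8 n_1=27 n_2=34 n_3=8  [Q]
∂1: piv[bd,bh,bj,bk,bq,bu,bz] rk=7  ker:dh,dj,dk,dq,du,dz,hk,hq,hu,hz,jk,jq,ju,jz,kq,ku,kz,qu,qz,uz
∂2: piv[bdj,bdk,bdz,bhu,bhz,bjk,bjq,bju,bjz,bkq,bku,bqu,buz,dhk,dhq,djq,dku,dkz,dqz] rk=19  ker:djk,djz,dkq,dqu,duz,hkq,huz,jkq,jku,jkz,jqu,jqz,juz,kuz,quz
∂3: piv[bdjk,bdjz,bjkq,djkz,djqz,dquz,jkuz,jquz] rk=8
rk∂_2=19

rank∂_2=19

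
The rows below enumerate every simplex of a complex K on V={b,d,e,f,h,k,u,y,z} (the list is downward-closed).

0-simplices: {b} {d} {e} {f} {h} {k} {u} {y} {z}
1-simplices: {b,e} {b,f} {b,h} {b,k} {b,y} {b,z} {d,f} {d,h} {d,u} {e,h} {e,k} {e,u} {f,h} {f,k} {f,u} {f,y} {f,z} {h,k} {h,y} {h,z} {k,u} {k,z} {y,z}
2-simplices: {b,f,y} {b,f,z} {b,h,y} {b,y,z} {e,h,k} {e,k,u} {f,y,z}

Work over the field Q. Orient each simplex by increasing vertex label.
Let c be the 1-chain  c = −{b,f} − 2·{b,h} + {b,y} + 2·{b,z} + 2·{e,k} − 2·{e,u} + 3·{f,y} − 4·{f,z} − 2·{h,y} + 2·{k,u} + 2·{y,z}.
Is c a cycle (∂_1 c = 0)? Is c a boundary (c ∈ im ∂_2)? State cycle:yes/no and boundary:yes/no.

cycle:yes boundary:yes

n_0=9 n_1=23 n_2=7  [Q]
∂1: piv[be,bf,bh,bk,by,bz,df,du] rk=8  ker:dh,eh,ek,eu,fh,fk,fu,fy,fz,hk,hy,hz,ku,kz,yz
∂2: piv[bfy,bfz,bhy,byz,ehk,eku] rk=6  ker:fyz
∂1c = 0
c vs im∂2: reduces to 0 ⇒ boundary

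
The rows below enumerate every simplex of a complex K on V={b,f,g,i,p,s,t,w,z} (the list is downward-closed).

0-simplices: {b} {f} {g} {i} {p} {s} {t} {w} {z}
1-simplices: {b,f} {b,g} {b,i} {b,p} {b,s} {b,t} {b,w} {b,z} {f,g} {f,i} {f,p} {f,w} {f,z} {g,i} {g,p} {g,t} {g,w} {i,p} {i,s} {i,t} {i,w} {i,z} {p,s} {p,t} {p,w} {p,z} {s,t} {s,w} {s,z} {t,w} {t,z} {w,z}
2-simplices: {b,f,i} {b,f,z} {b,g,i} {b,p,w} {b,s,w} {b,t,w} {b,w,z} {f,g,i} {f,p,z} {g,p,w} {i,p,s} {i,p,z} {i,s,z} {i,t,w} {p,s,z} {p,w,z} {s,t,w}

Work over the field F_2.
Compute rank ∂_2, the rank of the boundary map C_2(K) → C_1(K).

rank∂_2=16

n_0=9 n_1=32 n_2=17  [Z2]
∂1: piv[bf,bg,bi,bp,bs,bt,bw,bz] rk=8  ker:fg,fi,fp,fw,fz,gi,gp,gt,gw,ip,is,it,iw,iz,ps,pt,pw,pz,st,sw,sz,tw,tz,wz
∂2: piv[bfi,bfz,bgi,bpw,bsw,btw,bwz,fgi,fpz,gpw,ips,ipz,isz,itw,pwz,stw] rk=16  ker:psz
rk∂_2=16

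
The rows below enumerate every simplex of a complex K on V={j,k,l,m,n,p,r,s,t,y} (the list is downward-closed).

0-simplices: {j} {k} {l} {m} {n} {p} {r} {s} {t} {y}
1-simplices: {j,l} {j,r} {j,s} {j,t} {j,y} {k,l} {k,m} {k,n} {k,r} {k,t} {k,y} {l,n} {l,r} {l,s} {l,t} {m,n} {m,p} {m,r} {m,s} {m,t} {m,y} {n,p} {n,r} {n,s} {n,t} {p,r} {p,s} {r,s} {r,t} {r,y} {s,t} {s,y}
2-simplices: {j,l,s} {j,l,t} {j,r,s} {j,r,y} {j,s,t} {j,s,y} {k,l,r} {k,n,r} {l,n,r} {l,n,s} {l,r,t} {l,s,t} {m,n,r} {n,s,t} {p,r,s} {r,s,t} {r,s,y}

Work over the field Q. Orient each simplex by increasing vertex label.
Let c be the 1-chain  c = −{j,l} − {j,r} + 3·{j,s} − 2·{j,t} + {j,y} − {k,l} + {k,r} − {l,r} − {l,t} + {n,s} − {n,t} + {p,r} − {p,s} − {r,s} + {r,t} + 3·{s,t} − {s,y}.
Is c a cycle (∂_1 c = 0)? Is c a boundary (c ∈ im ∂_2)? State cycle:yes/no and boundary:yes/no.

n_0=10 n_1=32 n_2=17  [Q]
∂1: piv[jl,jr,js,jt,jy,kl,km,kn,mp] rk=9  ker:kr,kt,ky,ln,lr,ls,lt,mn,mr,ms,mt,my,np,nr,ns,nt,pr,ps,rs,rt,ry,st,sy
∂2: piv[jls,jlt,jrs,jry,jst,jsy,klr,knr,lnr,lns,lrt,mnr,nst,prs,rst] rk=15  ker:lst,rsy
∂1c = 0
c vs im∂2: reduces to 0 ⇒ boundary

cycle:yes boundary:yes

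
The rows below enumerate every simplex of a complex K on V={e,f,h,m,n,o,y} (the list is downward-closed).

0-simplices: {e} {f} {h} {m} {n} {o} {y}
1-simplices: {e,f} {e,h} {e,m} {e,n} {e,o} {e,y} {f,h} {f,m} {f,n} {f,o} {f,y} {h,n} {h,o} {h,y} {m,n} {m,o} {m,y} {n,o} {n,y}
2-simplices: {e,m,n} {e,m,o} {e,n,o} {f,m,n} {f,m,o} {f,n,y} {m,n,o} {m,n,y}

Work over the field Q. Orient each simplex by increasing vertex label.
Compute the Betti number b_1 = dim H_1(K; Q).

b_1=6

n_0=7 n_1=19 n_2=8  [Q]
∂1: piv[ef,eh,em,en,eo,ey] rk=6  ker:fh,fm,fn,fo,fy,hn,ho,hy,mn,mo,my,no,ny
∂2: piv[emn,emo,eno,fmn,fmo,fny,mny] rk=7  ker:mno
b_1=(19−6)−7=6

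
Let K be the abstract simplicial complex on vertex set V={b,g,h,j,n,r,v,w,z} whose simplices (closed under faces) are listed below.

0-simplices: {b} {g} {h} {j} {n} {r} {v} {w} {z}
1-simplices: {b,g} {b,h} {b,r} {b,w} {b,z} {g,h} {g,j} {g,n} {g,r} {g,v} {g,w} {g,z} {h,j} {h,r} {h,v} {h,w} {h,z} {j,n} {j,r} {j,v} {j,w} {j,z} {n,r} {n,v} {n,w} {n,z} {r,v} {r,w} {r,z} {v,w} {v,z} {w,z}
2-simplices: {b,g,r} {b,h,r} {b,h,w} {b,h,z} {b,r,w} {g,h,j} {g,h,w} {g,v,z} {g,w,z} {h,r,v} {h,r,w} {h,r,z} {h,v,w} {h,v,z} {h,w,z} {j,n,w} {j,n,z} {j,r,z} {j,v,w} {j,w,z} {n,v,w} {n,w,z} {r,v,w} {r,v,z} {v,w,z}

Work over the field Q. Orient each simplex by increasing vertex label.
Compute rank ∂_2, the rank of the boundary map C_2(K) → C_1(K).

rank∂_2=20

n_0=9 n_1=32 n_2=25  [Q]
∂1: piv[bg,bh,br,bw,bz,gj,gn,gv] rk=8  ker:gh,gr,gw,gz,hj,hr,hv,hw,hz,jn,jr,jv,jw,jz,nr,nv,nw,nz,rv,rw,rz,vw,vz,wz
∂2: piv[bgr,bhr,bhw,bhz,brw,ghj,ghw,gvz,gwz,hrv,hrz,hvw,hvz,hwz,jnw,jnz,jrz,jvw,jwz,nvw] rk=20  ker:hrw,nwz,rvw,rvz,vwz
rk∂_2=20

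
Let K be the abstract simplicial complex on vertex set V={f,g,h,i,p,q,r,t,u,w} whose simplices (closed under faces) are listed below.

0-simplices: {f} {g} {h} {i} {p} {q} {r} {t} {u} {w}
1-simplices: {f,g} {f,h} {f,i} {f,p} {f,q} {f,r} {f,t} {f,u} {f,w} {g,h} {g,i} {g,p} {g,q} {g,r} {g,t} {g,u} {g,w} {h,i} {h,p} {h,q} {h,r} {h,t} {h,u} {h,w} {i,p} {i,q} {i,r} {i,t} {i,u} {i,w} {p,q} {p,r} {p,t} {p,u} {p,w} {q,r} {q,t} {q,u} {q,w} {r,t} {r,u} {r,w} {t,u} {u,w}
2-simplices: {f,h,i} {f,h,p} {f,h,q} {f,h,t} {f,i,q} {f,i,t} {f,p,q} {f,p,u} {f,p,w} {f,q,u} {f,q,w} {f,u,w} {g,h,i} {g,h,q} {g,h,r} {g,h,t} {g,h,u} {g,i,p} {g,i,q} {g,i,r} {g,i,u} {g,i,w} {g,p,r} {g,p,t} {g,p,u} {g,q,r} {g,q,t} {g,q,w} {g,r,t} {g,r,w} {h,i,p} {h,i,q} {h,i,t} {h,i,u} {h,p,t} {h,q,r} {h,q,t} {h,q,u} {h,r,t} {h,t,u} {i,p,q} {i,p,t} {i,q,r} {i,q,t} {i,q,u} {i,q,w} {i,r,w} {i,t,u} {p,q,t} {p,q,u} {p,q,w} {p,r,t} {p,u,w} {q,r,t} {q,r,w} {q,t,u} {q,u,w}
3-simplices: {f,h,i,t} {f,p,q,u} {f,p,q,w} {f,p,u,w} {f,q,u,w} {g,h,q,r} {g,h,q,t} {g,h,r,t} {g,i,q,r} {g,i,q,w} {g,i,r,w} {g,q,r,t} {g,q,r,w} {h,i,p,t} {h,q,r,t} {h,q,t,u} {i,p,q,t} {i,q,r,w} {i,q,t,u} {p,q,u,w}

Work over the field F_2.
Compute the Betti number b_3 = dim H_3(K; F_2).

b_3=3

n_0=10 n_1=44 n_2=57 n_3=20  [Z2]
∂1: piv[fg,fh,fi,fp,fq,fr,ft,fu,fw] rk=9  ker:gh,gi,gp,gq,gr,gt,gu,gw,hi,hp,hq,hr,ht,hu,hw,ip,iq,ir,it,iu,iw,pq,pr,pt,pu,pw,qr,qt,qu,qw,rt,ru,rw,tu,uw
∂2: piv[fhi,fhp,fhq,fht,fiq,fit,fpq,fpu,fpw,fqu,fqw,fuw,ghi,ghq,ghr,ght,ghu,gip,gir,giu,giw,gpr,gpt,gpu,gqr,gqt,gqw,grt,grw,hip,htu] rk=31  ker:giq,hiq,hit,hiu,hpt,hqr,hqt,hqu,hrt,ipq,ipt,iqr,iqt,iqu,iqw,irw,itu,pqt,pqu,pqw,prt,puw,qrt,qrw,qtu,quw
∂3: piv[fhit,fpqu,fpqw,fpuw,fquw,ghqr,ghqt,ghrt,giqr,giqw,girw,gqrt,gqrw,hipt,hqtu,ipqt,iqtu] rk=17  ker:hqrt,iqrw,pquw
b_3=(20−17)−0=3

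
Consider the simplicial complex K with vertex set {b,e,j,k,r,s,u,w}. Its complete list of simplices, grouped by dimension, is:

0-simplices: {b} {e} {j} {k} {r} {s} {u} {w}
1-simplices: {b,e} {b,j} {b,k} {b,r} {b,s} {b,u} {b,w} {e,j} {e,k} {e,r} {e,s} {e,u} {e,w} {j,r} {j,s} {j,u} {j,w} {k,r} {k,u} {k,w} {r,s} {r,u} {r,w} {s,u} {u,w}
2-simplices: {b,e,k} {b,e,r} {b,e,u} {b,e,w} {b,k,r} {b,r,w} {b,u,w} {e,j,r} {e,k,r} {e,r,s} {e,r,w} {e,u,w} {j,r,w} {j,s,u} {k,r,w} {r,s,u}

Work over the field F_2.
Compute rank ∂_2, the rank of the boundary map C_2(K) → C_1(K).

n_0=8 n_1=25 n_2=16  [Z2]
∂1: piv[be,bj,bk,br,bs,bu,bw] rk=7  ker:ej,ek,er,es,eu,ew,jr,js,ju,jw,kr,ku,kw,rs,ru,rw,su,uw
∂2: piv[bek,ber,beu,bew,bkr,brw,buw,ejr,ers,jrw,jsu,krw,rsu] rk=13  ker:ekr,erw,euw
rk∂_2=13

rank∂_2=13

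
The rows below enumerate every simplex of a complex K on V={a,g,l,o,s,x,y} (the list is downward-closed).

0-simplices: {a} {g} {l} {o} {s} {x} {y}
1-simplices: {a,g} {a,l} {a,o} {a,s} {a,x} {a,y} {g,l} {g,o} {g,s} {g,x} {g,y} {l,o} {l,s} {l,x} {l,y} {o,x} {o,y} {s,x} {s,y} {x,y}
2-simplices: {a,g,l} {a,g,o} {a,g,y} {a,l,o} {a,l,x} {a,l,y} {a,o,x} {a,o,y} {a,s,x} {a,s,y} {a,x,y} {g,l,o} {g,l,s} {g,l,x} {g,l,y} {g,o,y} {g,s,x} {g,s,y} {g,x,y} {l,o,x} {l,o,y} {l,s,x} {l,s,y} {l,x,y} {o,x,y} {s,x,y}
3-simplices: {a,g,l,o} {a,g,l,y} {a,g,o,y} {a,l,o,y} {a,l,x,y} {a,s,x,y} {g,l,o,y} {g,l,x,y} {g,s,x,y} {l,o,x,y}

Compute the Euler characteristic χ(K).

n_0=7 n_1=20 n_2=26 n_3=10
χ=+7−20+26−10=3

χ(K)=3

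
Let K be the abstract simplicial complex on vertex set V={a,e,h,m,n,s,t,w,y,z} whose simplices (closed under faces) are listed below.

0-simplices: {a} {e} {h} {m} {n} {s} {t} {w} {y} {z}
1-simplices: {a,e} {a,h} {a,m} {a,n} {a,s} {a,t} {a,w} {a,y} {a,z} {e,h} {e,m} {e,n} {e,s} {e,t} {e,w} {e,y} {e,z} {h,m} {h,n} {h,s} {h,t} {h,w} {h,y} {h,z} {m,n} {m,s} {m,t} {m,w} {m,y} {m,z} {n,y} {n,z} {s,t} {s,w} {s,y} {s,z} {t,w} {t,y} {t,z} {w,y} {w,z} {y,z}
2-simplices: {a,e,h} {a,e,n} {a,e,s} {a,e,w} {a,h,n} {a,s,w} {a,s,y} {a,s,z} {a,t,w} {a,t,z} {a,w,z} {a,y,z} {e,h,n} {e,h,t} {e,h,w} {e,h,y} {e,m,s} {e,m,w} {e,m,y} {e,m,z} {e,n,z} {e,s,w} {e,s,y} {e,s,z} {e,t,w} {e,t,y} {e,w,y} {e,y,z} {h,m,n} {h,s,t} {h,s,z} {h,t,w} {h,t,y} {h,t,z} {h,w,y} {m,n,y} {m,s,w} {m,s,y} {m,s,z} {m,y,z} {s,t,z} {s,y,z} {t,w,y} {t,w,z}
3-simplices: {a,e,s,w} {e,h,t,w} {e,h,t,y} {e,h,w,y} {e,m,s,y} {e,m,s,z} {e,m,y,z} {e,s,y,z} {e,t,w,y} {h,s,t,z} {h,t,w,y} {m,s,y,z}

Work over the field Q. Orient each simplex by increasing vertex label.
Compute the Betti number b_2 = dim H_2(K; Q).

b_2=4

n_0=10 n_1=42 n_2=44 n_3=12  [Q]
∂1: piv[ae,ah,am,an,as,at,aw,ay,az] rk=9  ker:eh,em,en,es,et,ew,ey,ez,hm,hn,hs,ht,hw,hy,hz,mn,ms,mt,mw,my,mz,ny,nz,st,sw,sy,sz,tw,ty,tz,wy,wz,yz
∂2: piv[aeh,aen,aes,aew,ahn,asw,asy,asz,atw,atz,awz,ayz,eht,ehw,ehy,ems,emw,emy,emz,enz,esy,esz,etw,ety,ewy,hmn,hst,hsz,htz,mny] rk=30  ker:ehn,esw,eyz,htw,hty,hwy,msw,msy,msz,myz,stz,syz,twy,twz
∂3: piv[aesw,ehtw,ehty,ehwy,emsy,emsz,emyz,esyz,etwy,hstz] rk=10  ker:htwy,msyz
b_2=(44−30)−10=4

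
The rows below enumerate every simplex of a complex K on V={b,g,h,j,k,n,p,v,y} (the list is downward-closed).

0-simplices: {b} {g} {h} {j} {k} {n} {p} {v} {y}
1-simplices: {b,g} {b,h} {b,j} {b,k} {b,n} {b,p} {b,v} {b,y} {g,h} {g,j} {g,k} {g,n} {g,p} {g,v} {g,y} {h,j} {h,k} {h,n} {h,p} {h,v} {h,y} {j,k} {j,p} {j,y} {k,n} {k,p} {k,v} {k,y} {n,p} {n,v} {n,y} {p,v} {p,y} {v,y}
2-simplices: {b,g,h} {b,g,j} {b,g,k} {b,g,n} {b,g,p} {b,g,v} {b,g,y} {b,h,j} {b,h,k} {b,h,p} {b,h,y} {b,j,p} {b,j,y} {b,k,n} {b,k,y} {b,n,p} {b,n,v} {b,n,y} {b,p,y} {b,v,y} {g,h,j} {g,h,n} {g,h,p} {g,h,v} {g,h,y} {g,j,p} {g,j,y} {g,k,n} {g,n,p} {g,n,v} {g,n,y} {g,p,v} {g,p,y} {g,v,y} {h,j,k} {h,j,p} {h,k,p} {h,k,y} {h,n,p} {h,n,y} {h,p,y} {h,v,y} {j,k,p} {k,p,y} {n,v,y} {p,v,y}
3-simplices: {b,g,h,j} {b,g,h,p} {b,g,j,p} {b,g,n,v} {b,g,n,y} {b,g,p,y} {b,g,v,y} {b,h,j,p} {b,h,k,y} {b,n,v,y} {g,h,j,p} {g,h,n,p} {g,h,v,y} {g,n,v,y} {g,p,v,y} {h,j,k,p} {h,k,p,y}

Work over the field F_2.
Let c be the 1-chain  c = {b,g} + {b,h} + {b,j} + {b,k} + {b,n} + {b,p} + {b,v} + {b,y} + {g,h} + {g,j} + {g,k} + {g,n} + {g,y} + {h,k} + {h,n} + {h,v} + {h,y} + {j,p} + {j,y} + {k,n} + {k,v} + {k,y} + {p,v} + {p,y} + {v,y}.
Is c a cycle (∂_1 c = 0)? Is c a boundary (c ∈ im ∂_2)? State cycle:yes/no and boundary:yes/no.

n_0=9 n_1=34 n_2=46 n_3=17  [Z2]
∂1: piv[bg,bh,bj,bk,bn,bp,bv,by] rk=8  ker:gh,gj,gk,gn,gp,gv,gy,hj,hk,hn,hp,hv,hy,jk,jp,jy,kn,kp,kv,ky,np,nv,ny,pv,py,vy
∂2: piv[bgh,bgj,bgk,bgn,bgp,bgv,bgy,bhj,bhk,bhp,bhy,bjp,bjy,bkn,bky,bnp,bnv,bny,bpy,bvy,ghn,ghv,gpv,hjk,hkp] rk=25  ker:ghj,ghp,ghy,gjp,gjy,gkn,gnp,gnv,gny,gpy,gvy,hjp,hky,hnp,hny,hpy,hvy,jkp,kpy,nvy,pvy
∂3: piv[bghj,bghp,bgjp,bgnv,bgny,bgpy,bgvy,bhjp,bhky,bnvy,ghnp,ghvy,gpvy,hjkp,hkpy] rk=15  ker:ghjp,gnvy
∂1c = {v} + {y}

cycle:no boundary:no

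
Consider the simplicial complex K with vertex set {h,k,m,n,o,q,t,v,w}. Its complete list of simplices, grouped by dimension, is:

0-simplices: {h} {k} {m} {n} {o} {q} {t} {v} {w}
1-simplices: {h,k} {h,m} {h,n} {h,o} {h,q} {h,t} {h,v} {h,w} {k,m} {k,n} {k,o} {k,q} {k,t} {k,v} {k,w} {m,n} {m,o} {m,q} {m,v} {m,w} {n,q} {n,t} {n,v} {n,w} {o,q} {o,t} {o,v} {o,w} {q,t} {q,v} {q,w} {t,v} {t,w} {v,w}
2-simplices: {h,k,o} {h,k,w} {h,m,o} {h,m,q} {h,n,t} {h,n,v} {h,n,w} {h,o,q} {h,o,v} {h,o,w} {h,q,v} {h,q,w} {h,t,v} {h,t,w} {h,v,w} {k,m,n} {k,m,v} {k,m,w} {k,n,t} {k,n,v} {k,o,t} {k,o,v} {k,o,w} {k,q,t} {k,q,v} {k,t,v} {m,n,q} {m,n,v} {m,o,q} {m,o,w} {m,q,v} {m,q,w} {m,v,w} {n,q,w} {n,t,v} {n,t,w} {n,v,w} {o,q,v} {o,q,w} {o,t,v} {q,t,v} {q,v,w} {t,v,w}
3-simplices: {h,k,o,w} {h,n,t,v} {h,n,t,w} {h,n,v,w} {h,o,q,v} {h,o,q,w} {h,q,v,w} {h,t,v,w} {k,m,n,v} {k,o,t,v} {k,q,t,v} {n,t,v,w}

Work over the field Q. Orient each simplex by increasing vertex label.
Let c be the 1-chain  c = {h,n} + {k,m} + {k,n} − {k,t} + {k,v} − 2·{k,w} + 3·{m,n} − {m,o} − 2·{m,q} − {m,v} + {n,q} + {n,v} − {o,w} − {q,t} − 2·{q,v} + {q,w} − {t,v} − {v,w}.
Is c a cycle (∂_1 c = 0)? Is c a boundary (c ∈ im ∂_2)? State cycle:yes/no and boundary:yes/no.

cycle:no boundary:no

n_0=9 n_1=34 n_2=43 n_3=12  [Q]
∂1: piv[hk,hm,hn,ho,hq,ht,hv,hw] rk=8  ker:km,kn,ko,kq,kt,kv,kw,mn,mo,mq,mv,mw,nq,nt,nv,nw,oq,ot,ov,ow,qt,qv,qw,tv,tw,vw
∂2: piv[hko,hkw,hmo,hmq,hnt,hnv,hnw,hoq,hov,how,hqv,hqw,htv,htw,hvw,kmn,kmv,kmw,knt,knv,kot,kov,kqt,kqv,mnq,mow] rk=26  ker:kow,ktv,mnv,moq,mqv,mqw,mvw,nqw,ntv,ntw,nvw,oqv,oqw,otv,qtv,qvw,tvw
∂3: piv[hkow,hntv,hntw,hnvw,hoqv,hoqw,hqvw,htvw,kmnv,kotv,kqtv] rk=11  ker:ntvw
∂1c = −{h} + 2·{m} + 3·{n} + {q} − {t} − {v} − 3·{w}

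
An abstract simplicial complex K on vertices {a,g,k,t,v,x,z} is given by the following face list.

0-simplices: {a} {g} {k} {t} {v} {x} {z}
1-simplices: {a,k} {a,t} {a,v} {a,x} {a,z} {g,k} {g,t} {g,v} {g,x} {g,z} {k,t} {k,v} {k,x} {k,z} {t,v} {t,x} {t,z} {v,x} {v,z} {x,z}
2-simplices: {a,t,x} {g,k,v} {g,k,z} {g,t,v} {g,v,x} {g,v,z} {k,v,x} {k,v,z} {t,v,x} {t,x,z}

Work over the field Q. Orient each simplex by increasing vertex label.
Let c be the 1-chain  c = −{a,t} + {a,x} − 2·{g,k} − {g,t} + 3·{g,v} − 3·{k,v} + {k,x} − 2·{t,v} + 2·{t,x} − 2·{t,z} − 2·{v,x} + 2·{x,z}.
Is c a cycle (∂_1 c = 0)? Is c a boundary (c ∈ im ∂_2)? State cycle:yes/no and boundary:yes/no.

n_0=7 n_1=20 n_2=10  [Q]
∂1: piv[ak,at,av,ax,az,gk] rk=6  ker:gt,gv,gx,gz,kt,kv,kx,kz,tv,tx,tz,vx,vz,xz
∂2: piv[atx,gkv,gkz,gtv,gvx,gvz,kvx,tvx,txz] rk=9  ker:kvz
∂1c = 0
c vs im∂2: reduces to 0 ⇒ boundary

cycle:yes boundary:yes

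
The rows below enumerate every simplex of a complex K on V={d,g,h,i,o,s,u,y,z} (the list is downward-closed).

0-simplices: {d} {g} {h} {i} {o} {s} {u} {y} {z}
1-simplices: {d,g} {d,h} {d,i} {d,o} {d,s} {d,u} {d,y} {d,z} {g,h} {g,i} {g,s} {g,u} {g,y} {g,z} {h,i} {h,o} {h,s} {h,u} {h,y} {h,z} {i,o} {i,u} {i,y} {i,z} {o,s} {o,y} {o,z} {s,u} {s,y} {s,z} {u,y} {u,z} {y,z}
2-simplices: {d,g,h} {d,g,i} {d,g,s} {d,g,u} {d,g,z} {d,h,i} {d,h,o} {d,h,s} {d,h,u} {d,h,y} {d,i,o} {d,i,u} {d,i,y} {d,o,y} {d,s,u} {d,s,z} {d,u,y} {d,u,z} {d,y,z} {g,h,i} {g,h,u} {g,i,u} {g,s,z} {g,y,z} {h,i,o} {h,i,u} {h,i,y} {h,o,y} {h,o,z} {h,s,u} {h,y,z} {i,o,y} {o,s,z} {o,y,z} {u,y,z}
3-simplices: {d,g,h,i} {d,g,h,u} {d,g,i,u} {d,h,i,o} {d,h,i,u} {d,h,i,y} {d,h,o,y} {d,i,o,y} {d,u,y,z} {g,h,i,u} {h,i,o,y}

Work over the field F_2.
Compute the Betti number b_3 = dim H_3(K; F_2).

b_3=2

n_0=9 n_1=33 n_2=35 n_3=11  [Z2]
∂1: piv[dg,dh,di,do,ds,du,dy,dz] rk=8  ker:gh,gi,gs,gu,gy,gz,hi,ho,hs,hu,hy,hz,io,iu,iy,iz,os,oy,oz,su,sy,sz,uy,uz,yz
∂2: piv[dgh,dgi,dgs,dgu,dgz,dhi,dho,dhs,dhu,dhy,dio,diu,diy,doy,dsu,dsz,duy,duz,dyz,gyz,hoz,hyz,osz] rk=23  ker:ghi,ghu,giu,gsz,hio,hiu,hiy,hoy,hsu,ioy,oyz,uyz
∂3: piv[dghi,dghu,dgiu,dhio,dhiu,dhiy,dhoy,dioy,duyz] rk=9  ker:ghiu,hioy
b_3=(11−9)−0=2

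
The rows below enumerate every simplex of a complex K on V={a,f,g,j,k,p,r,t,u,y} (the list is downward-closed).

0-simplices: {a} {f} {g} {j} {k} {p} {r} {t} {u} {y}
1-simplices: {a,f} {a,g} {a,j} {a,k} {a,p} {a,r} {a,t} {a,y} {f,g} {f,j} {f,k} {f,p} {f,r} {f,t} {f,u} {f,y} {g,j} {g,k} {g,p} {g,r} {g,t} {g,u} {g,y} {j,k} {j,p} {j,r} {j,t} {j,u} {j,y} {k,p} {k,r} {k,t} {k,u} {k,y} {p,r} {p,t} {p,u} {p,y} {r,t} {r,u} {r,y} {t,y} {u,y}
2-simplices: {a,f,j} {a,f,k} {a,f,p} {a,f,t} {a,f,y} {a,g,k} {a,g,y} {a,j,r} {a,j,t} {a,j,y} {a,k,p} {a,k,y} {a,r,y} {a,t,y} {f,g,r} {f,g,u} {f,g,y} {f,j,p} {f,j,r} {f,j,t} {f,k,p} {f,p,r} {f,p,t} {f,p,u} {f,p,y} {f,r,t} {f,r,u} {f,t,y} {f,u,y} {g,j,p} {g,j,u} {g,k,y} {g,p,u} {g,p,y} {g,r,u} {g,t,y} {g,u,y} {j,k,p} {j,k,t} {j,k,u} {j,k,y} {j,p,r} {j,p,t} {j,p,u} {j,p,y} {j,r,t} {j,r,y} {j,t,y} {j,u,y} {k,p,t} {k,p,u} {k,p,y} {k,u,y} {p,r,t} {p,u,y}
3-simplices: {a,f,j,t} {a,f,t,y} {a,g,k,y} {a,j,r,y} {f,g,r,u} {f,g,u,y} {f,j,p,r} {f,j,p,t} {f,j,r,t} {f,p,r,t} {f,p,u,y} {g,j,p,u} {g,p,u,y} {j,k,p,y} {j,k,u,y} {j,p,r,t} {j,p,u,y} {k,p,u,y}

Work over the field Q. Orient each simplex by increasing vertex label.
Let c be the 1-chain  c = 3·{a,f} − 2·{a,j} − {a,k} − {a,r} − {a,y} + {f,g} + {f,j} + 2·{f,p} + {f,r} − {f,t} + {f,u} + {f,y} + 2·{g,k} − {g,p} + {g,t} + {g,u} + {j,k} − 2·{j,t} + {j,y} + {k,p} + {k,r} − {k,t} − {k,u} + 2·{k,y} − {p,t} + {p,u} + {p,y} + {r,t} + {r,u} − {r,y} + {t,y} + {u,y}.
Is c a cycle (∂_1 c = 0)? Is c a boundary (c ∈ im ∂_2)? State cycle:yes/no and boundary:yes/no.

cycle:no boundary:no

n_0=10 n_1=43 n_2=55 n_3=18  [Q]
∂1: piv[af,ag,aj,ak,ap,ar,at,ay,fu] rk=9  ker:fg,fj,fk,fp,fr,ft,fy,gj,gk,gp,gr,gt,gu,gy,jk,jp,jr,jt,ju,jy,kp,kr,kt,ku,ky,pr,pt,pu,py,rt,ru,ry,ty,uy
∂2: piv[afj,afk,afp,aft,afy,agk,agy,ajr,ajt,ajy,akp,aky,ary,aty,fgr,fgu,fgy,fjp,fjr,fpr,fpt,fpu,fpy,frt,fru,fuy,gjp,gju,gpu,gty,jkp,jkt,jku] rk=33  ker:fjt,fkp,fty,gky,gpy,gru,guy,jky,jpr,jpt,jpu,jpy,jrt,jry,jty,juy,kpt,kpu,kpy,kuy,prt,puy
∂3: piv[afjt,afty,agky,ajry,fgru,fguy,fjpr,fjpt,fjrt,fprt,fpuy,gjpu,gpuy,jkpy,jkuy,jpuy,kpuy] rk=17  ker:jprt
∂1c = 2·{a} − 3·{f} − 2·{g} − {j} + {p} − 4·{t} + 2·{u} + 5·{y}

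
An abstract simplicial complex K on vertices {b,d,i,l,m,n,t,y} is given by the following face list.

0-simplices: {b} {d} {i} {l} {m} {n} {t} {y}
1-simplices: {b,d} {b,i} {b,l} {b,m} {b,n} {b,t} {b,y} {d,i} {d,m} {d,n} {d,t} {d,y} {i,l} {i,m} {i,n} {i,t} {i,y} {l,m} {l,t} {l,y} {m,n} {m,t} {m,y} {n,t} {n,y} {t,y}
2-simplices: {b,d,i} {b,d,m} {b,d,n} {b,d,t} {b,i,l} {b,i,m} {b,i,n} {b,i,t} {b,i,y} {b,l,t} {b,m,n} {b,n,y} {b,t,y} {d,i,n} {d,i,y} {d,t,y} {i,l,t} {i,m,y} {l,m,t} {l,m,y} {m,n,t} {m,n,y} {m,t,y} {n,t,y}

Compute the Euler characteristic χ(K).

χ(K)=6

n_0=8 n_1=26 n_2=24
χ=+8−26+24=6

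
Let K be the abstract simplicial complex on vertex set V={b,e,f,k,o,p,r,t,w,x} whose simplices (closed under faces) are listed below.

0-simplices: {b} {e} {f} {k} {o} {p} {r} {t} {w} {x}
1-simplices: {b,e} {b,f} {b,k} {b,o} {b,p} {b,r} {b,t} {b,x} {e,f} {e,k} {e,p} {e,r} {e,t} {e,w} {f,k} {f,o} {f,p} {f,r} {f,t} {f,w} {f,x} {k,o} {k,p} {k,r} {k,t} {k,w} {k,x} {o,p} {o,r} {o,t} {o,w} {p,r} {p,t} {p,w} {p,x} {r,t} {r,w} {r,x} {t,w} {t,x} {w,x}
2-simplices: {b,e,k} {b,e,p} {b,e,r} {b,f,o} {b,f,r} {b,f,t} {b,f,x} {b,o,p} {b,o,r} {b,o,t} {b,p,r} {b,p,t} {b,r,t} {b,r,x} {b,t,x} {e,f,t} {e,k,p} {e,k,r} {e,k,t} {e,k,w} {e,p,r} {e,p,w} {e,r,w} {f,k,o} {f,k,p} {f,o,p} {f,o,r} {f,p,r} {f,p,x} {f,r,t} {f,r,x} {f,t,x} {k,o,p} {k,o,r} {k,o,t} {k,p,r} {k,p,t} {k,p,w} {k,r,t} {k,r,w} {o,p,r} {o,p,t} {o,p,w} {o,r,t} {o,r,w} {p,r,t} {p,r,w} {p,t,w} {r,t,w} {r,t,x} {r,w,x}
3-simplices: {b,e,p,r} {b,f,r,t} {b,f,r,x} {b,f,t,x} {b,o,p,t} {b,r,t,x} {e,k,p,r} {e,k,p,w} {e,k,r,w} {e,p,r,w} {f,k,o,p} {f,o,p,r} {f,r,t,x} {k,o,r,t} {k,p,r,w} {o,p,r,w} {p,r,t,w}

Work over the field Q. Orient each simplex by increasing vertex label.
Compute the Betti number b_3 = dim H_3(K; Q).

b_3=2

n_0=10 n_1=41 n_2=51 n_3=17  [Q]
∂1: piv[be,bf,bk,bo,bp,br,bt,bx,ew] rk=9  ker:ef,ek,ep,er,et,fk,fo,fp,fr,ft,fw,fx,ko,kp,kr,kt,kw,kx,op,or,ot,ow,pr,pt,pw,px,rt,rw,rx,tw,tx,wx
∂2: piv[bek,bep,ber,bfo,bfr,bft,bfx,bop,bor,bot,bpr,bpt,brt,brx,btx,eft,ekp,ekr,ekt,ekw,epw,erw,fko,fkp,fop,fpx,kot,opw,ptw,rwx] rk=30  ker:epr,for,fpr,frt,frx,ftx,kop,kor,kpr,kpt,kpw,krt,krw,opr,opt,ort,orw,prt,prw,rtw,rtx
∂3: piv[bepr,bfrt,bfrx,bftx,bopt,brtx,ekpr,ekpw,ekrw,eprw,fkop,fopr,kort,oprw,prtw] rk=15  ker:frtx,kprw
b_3=(17−15)−0=2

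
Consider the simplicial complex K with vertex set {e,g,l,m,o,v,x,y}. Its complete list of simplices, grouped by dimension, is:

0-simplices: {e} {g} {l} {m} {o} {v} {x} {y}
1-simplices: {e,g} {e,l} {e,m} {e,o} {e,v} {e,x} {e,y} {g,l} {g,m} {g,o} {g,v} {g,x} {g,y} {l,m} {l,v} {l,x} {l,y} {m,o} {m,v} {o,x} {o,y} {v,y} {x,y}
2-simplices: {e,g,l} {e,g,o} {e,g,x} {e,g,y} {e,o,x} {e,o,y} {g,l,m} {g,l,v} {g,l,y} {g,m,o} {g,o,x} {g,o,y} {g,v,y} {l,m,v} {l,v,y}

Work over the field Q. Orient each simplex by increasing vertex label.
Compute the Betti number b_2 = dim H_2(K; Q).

n_0=8 n_1=23 n_2=15  [Q]
∂1: piv[eg,el,em,eo,ev,ex,ey] rk=7  ker:gl,gm,go,gv,gx,gy,lm,lv,lx,ly,mo,mv,ox,oy,vy,xy
∂2: piv[egl,ego,egx,egy,eox,eoy,glm,glv,gly,gmo,gvy,lmv] rk=12  ker:gox,goy,lvy
b_2=(15−12)−0=3

b_2=3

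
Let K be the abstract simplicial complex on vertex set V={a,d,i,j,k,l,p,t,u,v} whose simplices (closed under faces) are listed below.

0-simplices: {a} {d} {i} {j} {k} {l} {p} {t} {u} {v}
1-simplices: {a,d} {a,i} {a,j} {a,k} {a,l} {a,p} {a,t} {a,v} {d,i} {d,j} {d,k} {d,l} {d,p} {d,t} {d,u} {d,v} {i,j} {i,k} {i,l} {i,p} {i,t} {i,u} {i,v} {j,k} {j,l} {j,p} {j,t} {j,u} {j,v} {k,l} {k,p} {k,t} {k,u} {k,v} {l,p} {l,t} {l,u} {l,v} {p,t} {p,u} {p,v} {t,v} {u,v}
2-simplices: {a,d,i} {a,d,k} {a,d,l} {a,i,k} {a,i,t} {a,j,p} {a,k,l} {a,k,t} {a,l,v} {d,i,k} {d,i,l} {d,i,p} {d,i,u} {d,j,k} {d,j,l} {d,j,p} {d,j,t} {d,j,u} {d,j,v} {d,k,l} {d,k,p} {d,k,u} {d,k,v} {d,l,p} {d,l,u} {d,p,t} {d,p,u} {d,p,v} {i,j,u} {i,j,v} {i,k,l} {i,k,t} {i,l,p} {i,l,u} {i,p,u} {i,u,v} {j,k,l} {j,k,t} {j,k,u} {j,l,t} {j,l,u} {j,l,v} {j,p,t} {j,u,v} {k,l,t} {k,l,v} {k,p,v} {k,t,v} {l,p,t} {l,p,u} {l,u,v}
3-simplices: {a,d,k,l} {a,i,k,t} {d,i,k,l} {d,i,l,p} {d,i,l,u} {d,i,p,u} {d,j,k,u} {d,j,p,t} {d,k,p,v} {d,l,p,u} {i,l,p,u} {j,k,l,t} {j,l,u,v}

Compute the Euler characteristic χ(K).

χ(K)=5

n_0=10 n_1=43 n_2=51 n_3=13
χ=+10−43+51−13=5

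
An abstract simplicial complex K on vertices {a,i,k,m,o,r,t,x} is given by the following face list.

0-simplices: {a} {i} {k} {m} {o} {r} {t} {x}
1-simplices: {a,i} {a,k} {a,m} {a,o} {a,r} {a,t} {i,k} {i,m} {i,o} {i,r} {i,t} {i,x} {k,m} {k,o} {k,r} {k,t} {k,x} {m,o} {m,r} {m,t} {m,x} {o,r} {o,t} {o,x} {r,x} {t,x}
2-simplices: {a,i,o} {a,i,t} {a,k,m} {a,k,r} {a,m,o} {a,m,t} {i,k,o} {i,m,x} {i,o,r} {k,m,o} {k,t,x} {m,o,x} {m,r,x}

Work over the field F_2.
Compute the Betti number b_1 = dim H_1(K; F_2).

n_0=8 n_1=26 n_2=13  [Z2]
∂1: piv[ai,ak,am,ao,ar,at,ix] rk=7  ker:ik,im,io,ir,it,km,ko,kr,kt,kx,mo,mr,mt,mx,or,ot,ox,rx,tx
∂2: piv[aio,ait,akm,akr,amo,amt,iko,imx,ior,kmo,ktx,mox,mrx] rk=13
b_1=(26−7)−13=6

b_1=6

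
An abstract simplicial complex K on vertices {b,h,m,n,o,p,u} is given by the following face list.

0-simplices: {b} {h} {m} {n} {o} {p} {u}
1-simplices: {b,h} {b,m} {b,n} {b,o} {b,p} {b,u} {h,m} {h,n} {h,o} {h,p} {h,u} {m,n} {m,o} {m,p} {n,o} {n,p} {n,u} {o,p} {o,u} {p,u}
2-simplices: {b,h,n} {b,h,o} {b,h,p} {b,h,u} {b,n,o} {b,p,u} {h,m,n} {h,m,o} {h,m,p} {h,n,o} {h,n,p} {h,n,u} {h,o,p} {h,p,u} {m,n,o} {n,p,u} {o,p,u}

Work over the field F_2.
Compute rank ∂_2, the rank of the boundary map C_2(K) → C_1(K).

n_0=7 n_1=20 n_2=17  [Z2]
∂1: piv[bh,bm,bn,bo,bp,bu] rk=6  ker:hm,hn,ho,hp,hu,mn,mo,mp,no,np,nu,op,ou,pu
∂2: piv[bhn,bho,bhp,bhu,bno,bpu,hmn,hmo,hmp,hnp,hnu,hop,opu] rk=13  ker:hno,hpu,mno,npu
rk∂_2=13

rank∂_2=13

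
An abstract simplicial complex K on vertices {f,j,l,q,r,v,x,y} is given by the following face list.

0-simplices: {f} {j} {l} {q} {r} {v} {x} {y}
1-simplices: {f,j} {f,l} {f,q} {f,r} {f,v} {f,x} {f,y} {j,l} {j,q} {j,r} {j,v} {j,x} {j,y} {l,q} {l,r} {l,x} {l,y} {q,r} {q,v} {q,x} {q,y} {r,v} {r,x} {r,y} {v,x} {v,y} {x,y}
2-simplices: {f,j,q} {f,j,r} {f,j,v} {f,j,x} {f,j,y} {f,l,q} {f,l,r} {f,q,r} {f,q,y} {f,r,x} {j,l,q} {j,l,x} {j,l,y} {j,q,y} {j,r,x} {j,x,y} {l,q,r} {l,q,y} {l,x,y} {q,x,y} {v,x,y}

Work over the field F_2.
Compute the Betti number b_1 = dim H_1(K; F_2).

b_1=4

n_0=8 n_1=27 n_2=21  [Z2]
∂1: piv[fj,fl,fq,fr,fv,fx,fy] rk=7  ker:jl,jq,jr,jv,jx,jy,lq,lr,lx,ly,qr,qv,qx,qy,rv,rx,ry,vx,vy,xy
∂2: piv[fjq,fjr,fjv,fjx,fjy,flq,flr,fqr,fqy,frx,jlq,jlx,jly,jxy,qxy,vxy] rk=16  ker:jqy,jrx,lqr,lqy,lxy
b_1=(27−7)−16=4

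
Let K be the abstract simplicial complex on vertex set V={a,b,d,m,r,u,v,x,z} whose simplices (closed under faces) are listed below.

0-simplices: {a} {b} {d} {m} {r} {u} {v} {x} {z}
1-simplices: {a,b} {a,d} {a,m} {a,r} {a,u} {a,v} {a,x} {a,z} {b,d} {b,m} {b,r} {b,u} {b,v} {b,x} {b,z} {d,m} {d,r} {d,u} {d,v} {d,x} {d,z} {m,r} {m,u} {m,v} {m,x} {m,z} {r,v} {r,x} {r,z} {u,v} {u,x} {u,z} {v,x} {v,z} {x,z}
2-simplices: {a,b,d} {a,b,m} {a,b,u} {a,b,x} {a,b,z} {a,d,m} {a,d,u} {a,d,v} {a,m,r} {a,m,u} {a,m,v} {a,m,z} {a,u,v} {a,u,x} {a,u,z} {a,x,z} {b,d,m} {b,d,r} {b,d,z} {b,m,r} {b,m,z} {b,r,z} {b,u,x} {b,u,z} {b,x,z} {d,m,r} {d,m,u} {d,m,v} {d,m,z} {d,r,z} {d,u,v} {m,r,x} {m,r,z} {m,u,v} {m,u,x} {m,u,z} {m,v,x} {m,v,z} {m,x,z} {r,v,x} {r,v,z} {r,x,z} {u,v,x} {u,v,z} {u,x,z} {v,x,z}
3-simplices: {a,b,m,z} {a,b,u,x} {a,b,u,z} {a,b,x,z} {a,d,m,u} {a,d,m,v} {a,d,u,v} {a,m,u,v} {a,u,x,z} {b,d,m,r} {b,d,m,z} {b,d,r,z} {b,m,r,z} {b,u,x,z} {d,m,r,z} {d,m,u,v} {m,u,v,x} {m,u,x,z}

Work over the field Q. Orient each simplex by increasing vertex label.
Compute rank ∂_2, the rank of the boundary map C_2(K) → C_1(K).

n_0=9 n_1=35 n_2=46 n_3=18  [Q]
∂1: piv[ab,ad,am,ar,au,av,ax,az] rk=8  ker:bd,bm,br,bu,bv,bx,bz,dm,dr,du,dv,dx,dz,mr,mu,mv,mx,mz,rv,rx,rz,uv,ux,uz,vx,vz,xz
∂2: piv[abd,abm,abu,abx,abz,adm,adu,adv,amr,amu,amv,amz,auv,aux,auz,axz,bdr,bdz,bmr,brz,mrx,mux,mvx,mvz,rvx] rk=25  ker:bdm,bmz,bux,buz,bxz,dmr,dmu,dmv,dmz,drz,duv,mrz,muv,muz,mxz,rvz,rxz,uvx,uvz,uxz,vxz
∂3: piv[abmz,abux,abuz,abxz,admu,admv,aduv,amuv,auxz,bdmr,bdmz,bdrz,bmrz,muvx,muxz] rk=15  ker:buxz,dmrz,dmuv
rk∂_2=25

rank∂_2=25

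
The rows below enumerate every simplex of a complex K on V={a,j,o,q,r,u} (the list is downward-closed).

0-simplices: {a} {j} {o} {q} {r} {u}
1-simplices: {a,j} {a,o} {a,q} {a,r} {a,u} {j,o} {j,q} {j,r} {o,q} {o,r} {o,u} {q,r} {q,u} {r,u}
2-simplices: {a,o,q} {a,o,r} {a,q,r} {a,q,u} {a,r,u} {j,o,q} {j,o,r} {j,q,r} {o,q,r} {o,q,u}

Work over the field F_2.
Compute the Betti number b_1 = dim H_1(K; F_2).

b_1=1

n_0=6 n_1=14 n_2=10  [Z2]
∂1: piv[aj,ao,aq,ar,au] rk=5  ker:jo,jq,jr,oq,or,ou,qr,qu,ru
∂2: piv[aoq,aor,aqr,aqu,aru,joq,jor,oqu] rk=8  ker:jqr,oqr
b_1=(14−5)−8=1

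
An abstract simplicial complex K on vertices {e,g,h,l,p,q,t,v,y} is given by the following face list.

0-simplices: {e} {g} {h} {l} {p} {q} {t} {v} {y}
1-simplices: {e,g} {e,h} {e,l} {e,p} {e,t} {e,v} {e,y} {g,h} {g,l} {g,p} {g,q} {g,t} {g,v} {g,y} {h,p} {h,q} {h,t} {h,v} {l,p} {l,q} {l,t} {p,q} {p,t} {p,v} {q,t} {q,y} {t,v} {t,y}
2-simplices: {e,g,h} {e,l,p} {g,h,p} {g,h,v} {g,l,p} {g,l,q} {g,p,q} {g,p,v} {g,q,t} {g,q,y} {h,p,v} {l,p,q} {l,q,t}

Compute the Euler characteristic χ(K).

χ(K)=-6

n_0=9 n_1=28 n_2=13
χ=+9−28+13=-6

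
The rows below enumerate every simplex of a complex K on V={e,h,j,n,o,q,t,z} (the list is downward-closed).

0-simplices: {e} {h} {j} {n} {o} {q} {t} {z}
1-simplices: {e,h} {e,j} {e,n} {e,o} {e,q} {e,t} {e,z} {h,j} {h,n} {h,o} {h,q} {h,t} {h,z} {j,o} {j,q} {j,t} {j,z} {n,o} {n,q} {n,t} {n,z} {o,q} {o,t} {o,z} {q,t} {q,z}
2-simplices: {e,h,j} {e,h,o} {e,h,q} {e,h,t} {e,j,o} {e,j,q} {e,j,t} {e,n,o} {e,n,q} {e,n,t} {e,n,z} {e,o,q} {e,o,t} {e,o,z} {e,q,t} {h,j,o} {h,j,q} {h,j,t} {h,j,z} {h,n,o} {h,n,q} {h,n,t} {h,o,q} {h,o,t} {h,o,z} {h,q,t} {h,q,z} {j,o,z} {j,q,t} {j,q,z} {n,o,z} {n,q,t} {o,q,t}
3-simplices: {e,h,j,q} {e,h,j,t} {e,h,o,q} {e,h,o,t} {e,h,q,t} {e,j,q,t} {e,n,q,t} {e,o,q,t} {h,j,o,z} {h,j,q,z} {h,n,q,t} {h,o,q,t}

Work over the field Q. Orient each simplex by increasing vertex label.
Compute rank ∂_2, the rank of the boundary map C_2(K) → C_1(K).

rank∂_2=19

n_0=8 n_1=26 n_2=33 n_3=12  [Q]
∂1: piv[eh,ej,en,eo,eq,et,ez] rk=7  ker:hj,hn,ho,hq,ht,hz,jo,jq,jt,jz,no,nq,nt,nz,oq,ot,oz,qt,qz
∂2: piv[ehj,eho,ehq,eht,ejo,ejq,ejt,eno,enq,ent,enz,eoq,eot,eoz,eqt,hjz,hno,hoz,hqz] rk=19  ker:hjo,hjq,hjt,hnq,hnt,hoq,hot,hqt,joz,jqt,jqz,noz,nqt,oqt
∂3: piv[ehjq,ehjt,ehoq,ehot,ehqt,ejqt,enqt,eoqt,hjoz,hjqz,hnqt] rk=11  ker:hoqt
rk∂_2=19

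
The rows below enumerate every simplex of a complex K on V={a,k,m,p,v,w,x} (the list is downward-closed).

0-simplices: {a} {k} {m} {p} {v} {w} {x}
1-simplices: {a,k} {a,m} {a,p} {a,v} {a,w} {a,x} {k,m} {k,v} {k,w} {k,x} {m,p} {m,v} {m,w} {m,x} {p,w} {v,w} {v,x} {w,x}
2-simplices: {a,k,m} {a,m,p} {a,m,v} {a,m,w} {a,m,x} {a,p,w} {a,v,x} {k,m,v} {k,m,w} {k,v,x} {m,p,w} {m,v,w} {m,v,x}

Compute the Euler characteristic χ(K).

χ(K)=2

n_0=7 n_1=18 n_2=13
χ=+7−18+13=2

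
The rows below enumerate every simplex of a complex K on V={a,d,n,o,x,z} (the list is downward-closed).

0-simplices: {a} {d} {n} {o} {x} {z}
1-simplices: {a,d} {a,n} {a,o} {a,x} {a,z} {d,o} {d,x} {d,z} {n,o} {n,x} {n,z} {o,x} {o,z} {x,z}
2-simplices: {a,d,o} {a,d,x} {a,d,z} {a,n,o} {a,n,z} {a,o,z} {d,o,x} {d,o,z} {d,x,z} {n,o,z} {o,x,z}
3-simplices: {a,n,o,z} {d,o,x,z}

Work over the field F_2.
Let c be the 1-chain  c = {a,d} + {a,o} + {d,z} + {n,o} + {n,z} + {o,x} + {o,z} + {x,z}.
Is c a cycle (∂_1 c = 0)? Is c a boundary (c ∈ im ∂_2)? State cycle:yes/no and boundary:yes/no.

cycle:yes boundary:yes

n_0=6 n_1=14 n_2=11 n_3=2  [Z2]
∂1: piv[ad,an,ao,ax,az] rk=5  ker:do,dx,dz,no,nx,nz,ox,oz,xz
∂2: piv[ado,adx,adz,ano,anz,aoz,dox,dxz] rk=8  ker:doz,noz,oxz
∂3: piv[anoz,doxz] rk=2
∂1c = 0
c vs im∂2: reduces to 0 ⇒ boundary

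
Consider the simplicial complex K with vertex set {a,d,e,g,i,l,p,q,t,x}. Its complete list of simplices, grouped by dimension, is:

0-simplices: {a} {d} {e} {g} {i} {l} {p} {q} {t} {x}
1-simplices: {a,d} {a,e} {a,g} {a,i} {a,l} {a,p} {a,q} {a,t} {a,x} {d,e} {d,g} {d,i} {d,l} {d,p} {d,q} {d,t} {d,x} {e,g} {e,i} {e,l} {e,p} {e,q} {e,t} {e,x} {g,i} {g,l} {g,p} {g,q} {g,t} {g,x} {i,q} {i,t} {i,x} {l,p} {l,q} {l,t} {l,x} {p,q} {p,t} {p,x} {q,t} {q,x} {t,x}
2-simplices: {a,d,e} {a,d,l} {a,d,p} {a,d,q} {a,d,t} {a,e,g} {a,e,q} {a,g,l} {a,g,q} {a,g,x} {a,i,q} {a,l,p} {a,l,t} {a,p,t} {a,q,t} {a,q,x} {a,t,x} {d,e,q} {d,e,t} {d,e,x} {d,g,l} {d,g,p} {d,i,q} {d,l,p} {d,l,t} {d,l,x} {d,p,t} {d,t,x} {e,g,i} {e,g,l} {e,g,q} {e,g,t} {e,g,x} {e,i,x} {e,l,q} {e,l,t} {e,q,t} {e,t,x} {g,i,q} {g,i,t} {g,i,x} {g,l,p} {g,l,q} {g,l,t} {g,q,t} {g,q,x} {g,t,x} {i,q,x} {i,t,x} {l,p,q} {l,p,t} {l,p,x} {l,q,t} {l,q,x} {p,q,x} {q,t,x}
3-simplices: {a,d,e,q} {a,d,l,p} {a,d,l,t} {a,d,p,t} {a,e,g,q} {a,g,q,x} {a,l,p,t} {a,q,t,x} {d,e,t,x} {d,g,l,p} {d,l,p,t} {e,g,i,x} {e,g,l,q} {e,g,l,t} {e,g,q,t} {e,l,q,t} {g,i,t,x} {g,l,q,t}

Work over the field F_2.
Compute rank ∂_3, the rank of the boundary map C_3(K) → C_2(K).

rank∂_3=16

n_0=10 n_1=43 n_2=56 n_3=18  [Z2]
∂1: piv[ad,ae,ag,ai,al,ap,aq,at,ax] rk=9  ker:de,dg,di,dl,dp,dq,dt,dx,eg,ei,el,ep,eq,et,ex,gi,gl,gp,gq,gt,gx,iq,it,ix,lp,lq,lt,lx,pq,pt,px,qt,qx,tx
∂2: piv[ade,adl,adp,adq,adt,aeg,aeq,agl,agq,agx,aiq,alp,alt,apt,aqt,aqx,atx,det,dex,dgl,dgp,diq,dlx,dtx,egi,egl,egt,eix,elq,giq,git,lpq,lpx] rk=33  ker:deq,dlp,dlt,dpt,egq,egx,elt,eqt,etx,gix,glp,glq,glt,gqt,gqx,gtx,iqx,itx,lpt,lqt,lqx,pqx,qtx
∂3: piv[adeq,adlp,adlt,adpt,aegq,agqx,alpt,aqtx,detx,dglp,egix,eglq,eglt,egqt,elqt,gitx] rk=16  ker:dlpt,glqt
rk∂_3=16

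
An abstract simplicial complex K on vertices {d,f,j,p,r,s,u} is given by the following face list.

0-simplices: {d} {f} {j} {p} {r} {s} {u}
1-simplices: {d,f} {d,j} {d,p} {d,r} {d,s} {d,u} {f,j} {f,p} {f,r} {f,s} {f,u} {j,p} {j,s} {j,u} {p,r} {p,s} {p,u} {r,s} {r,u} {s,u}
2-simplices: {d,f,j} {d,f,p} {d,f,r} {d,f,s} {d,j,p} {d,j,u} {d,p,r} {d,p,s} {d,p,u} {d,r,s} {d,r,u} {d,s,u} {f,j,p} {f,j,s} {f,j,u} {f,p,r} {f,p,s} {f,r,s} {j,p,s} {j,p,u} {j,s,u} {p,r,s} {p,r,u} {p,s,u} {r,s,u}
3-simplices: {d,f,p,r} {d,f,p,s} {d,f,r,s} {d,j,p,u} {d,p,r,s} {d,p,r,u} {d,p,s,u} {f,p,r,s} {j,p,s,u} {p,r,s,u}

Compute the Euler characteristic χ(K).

n_0=7 n_1=20 n_2=25 n_3=10
χ=+7−20+25−10=2

χ(K)=2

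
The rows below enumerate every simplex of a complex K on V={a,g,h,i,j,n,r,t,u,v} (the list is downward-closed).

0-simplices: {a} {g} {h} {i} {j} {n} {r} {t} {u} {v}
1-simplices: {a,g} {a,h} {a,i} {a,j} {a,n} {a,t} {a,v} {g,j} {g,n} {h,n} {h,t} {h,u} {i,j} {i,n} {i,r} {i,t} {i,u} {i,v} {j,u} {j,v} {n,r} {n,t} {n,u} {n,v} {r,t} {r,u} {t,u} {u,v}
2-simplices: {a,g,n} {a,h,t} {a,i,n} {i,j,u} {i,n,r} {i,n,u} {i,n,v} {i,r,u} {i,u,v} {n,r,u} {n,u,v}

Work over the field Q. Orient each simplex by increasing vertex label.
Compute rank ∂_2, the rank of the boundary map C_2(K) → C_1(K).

rank∂_2=9

n_0=10 n_1=28 n_2=11  [Q]
∂1: piv[ag,ah,ai,aj,an,at,av,hu,ir] rk=9  ker:gj,gn,hn,ht,ij,in,it,iu,iv,ju,jv,nr,nt,nu,nv,rt,ru,tu,uv
∂2: piv[agn,aht,ain,iju,inr,inu,inv,iru,iuv] rk=9  ker:nru,nuv
rk∂_2=9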